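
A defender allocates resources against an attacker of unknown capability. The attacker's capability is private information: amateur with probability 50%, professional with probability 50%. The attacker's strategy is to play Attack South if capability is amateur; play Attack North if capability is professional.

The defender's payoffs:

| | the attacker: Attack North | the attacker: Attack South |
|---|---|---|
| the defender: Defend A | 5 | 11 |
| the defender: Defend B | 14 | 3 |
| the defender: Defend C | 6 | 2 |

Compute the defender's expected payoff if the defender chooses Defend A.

E[Defend A] = 0.5·11 + 0.5·5 = 5.5 + 2.5 = 8

8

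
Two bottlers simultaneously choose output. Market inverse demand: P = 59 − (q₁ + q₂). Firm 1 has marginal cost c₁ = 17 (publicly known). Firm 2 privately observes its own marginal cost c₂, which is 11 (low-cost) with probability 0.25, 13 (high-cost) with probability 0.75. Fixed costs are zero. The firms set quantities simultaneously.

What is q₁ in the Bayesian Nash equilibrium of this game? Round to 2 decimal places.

Each type of Firm 2 best-responds to q₁; Firm 1 best-responds to the expected q₂ over Firm 2's types.
Firm 2 with cost c maximizes (59 − (q₁+q₂) − c)·q₂, giving q₂(c) = (59 − c − q₁)/2.
E[c₂] = 0.25·11 + 0.75·13 = 12.5
Firm 1's FOC against E[q₂] yields q₁ = (59 − 2·17 + E[c₂])/3 = (59 − 34 + 12.5)/3 = 12.5.

12.50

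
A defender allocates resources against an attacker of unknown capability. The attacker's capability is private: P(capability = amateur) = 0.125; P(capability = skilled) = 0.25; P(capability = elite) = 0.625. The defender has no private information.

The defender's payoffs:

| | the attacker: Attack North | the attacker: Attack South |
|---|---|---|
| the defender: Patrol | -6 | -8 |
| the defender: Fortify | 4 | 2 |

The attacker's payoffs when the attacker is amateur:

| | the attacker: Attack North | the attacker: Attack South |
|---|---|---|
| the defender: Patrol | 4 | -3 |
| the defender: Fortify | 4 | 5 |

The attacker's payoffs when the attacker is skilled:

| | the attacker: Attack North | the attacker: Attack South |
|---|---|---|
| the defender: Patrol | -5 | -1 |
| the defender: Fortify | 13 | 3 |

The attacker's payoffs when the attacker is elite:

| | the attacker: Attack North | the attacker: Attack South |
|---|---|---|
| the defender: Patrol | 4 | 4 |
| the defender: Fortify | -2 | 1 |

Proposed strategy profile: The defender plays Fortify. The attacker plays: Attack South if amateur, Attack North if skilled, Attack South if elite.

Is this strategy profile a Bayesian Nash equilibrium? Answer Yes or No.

The defender plays Fortify: E[Fortify] = 0.125·(2) + 0.25·(4) + 0.625·(2) = 2.5; E[Patrol] = -7.5. Best-responding. ✓
The attacker (capability amateur), facing Fortify: Attack North gives 4, Attack South gives 5. Proposed Attack South is best. ✓
The attacker (capability skilled), facing Fortify: Attack North gives 13, Attack South gives 3. Proposed Attack North is best. ✓
The attacker (capability elite), facing Fortify: Attack North gives -2, Attack South gives 1. Proposed Attack South is best. ✓

Yes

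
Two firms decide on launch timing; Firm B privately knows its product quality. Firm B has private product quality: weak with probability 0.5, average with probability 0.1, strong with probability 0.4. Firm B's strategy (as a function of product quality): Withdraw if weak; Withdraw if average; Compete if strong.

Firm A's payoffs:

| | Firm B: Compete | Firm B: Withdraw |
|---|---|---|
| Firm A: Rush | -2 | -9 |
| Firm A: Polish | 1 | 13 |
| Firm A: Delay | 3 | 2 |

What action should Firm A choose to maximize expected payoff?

Polish

E[Rush] = 0.5·(-9) + 0.1·(-9) + 0.4·(-2) = -6.2
E[Polish] = 0.5·(13) + 0.1·(13) + 0.4·(1) = 8.2
E[Delay] = 0.5·(2) + 0.1·(2) + 0.4·(3) = 2.4
Best response: Polish (8.2 is the largest).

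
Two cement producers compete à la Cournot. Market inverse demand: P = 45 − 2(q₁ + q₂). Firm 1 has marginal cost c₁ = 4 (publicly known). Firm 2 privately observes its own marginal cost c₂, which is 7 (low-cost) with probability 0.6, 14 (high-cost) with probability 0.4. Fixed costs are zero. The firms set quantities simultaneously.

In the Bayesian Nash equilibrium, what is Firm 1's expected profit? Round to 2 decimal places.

Firm 2 with cost c maximizes (45 − 2(q₁+q₂) − c)·q₂, giving q₂(c) = (45 − c − 2q₁)/4.
E[c₂] = 0.6·7 + 0.4·14 = 9.8
Firm 1's FOC against E[q₂] yields q₁ = (45 − 2·4 + E[c₂])/6 = (45 − 8 + 9.8)/6 = 7.8.
E[P] = 45 − 2·(q₁ + E[q₂]) = 19.6; Firm 1's expected profit = (E[P] − 4)·q₁ = (19.6 − 4)·7.8 = 121.68.

121.68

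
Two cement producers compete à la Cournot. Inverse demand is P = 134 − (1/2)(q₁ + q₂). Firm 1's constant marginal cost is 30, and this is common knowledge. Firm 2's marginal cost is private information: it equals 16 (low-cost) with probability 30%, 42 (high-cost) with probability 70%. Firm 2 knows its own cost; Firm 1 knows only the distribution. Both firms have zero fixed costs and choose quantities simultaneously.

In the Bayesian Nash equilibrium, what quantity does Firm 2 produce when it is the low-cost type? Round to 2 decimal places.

Firm 2 with cost c maximizes (134 − (1/2)(q₁+q₂) − c)·q₂, giving q₂(c) = (134 − c − (1/2)q₁).
E[c₂] = 0.3·16 + 0.7·42 = 34.2
Firm 1's FOC against E[q₂] yields q₁ = (134 − 2·30 + E[c₂])/(3/2) = (134 − 60 + 34.2)/(3/2) = 72.1333.
q₂(low-cost) = (134 − 16 − (1/2)·72.1333) = 81.9333.

81.93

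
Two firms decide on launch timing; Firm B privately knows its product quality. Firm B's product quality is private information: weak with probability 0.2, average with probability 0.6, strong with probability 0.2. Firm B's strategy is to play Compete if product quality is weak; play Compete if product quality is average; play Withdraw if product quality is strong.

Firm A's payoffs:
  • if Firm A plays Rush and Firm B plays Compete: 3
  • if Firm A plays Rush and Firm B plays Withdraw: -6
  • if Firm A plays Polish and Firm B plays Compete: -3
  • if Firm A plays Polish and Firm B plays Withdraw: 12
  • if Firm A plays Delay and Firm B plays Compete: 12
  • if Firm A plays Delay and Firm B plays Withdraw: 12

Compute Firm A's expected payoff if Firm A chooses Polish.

0

Take the expectation over Firm B's product quality, weighting each type's action by its prior probability.
E[Polish] = 0.2·(-3) + 0.6·(-3) + 0.2·12 = (-0.6) + (-1.8) + 2.4 = 0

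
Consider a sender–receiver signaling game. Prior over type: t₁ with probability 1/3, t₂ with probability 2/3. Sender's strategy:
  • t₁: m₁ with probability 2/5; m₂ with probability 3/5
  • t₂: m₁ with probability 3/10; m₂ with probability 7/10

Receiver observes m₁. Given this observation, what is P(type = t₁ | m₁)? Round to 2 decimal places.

0.40

P(m₁) = (1/3)·(2/5) + (2/3)·(3/10) = 1/3
P(t₁ | m₁) = ((1/3)·(2/5)) / (1/3) = (2/15) / (1/3) = 2/5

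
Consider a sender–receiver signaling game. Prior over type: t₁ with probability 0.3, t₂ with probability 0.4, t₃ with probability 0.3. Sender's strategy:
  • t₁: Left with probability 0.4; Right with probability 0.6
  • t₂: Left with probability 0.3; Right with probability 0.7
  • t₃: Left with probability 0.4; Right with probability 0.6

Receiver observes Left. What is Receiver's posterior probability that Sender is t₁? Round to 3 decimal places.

0.333

P(Left) = 0.3·0.4 + 0.4·0.3 + 0.3·0.4 = 0.36
P(t₁ | Left) = (0.3·0.4) / 0.36 = 0.12 / 0.36 = 0.333333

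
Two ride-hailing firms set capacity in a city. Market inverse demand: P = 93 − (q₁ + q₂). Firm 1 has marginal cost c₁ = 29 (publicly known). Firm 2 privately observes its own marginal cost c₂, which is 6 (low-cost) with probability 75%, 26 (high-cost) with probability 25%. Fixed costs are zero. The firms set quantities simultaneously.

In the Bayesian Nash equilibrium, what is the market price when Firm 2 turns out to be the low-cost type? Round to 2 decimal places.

41.83

Firm 2 with cost c maximizes (93 − (q₁+q₂) − c)·q₂, giving q₂(c) = (93 − c − q₁)/2.
E[c₂] = 0.75·6 + 0.25·26 = 11
Firm 1's FOC against E[q₂] yields q₁ = (93 − 2·29 + E[c₂])/3 = (93 − 58 + 11)/3 = 15.3333.
q₂(low-cost) = 35.8333, so P = 93 − (15.3333 + 35.8333) = 41.8333.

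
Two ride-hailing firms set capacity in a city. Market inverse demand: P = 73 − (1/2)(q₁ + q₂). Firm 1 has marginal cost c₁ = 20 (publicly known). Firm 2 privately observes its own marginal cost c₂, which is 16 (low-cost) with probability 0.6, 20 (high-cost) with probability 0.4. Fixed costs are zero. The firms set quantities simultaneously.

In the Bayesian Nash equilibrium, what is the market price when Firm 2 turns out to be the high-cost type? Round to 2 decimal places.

38.07

Type-c best response for Firm 2: q₂(c) = (73 − c) − q₁/2.
Firm 1 maximizes expected profit; its first-order condition is 73 − q₁ − (1/2)E[q₂] − 20 = 0.
Substituting E[q₂] and solving: E[c₂] = 17.6, so q₁ = (73 − 2·20 + 17.6)/(3/2) = 33.7333.
q₂(high-cost) = 36.1333, so P = 73 − (1/2)·(33.7333 + 36.1333) = 38.0667.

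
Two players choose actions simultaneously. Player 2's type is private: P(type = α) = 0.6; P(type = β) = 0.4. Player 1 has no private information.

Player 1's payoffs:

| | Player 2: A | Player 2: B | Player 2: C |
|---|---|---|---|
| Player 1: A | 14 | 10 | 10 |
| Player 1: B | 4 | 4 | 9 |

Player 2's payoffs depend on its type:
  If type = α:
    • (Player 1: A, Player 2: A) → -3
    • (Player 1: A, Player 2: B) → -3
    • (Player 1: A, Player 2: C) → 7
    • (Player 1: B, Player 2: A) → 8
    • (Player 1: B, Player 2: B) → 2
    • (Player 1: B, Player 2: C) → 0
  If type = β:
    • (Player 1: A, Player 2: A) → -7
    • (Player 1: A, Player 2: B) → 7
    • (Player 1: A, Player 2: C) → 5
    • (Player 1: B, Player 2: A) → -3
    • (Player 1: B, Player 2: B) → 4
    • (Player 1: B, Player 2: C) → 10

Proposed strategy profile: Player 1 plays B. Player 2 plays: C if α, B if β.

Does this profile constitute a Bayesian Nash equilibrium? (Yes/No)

No

A profile is a BNE iff every type of every player is best-responding given beliefs about the other side.
Player 1 plays B: E[B] = 0.6·(9) + 0.4·(4) = 7; E[A] = 10. Not best-responding. ✗
Player 2 (type α), facing B: A gives 8, B gives 2, C gives 0. Proposed C is not best — profitable deviation exists. ✗
Player 2 (type β), facing B: A gives -3, B gives 4, C gives 10. Proposed B is not best — profitable deviation exists. ✗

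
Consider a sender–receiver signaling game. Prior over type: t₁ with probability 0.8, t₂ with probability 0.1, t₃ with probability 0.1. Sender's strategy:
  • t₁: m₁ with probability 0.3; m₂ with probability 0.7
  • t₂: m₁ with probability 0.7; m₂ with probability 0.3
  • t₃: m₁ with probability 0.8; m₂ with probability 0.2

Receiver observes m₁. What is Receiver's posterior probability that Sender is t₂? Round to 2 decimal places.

P(m₁) = 0.8·0.3 + 0.1·0.7 + 0.1·0.8 = 0.39
P(t₂ | m₁) = (0.1·0.7) / 0.39 = 0.07 / 0.39 = 0.179487

0.18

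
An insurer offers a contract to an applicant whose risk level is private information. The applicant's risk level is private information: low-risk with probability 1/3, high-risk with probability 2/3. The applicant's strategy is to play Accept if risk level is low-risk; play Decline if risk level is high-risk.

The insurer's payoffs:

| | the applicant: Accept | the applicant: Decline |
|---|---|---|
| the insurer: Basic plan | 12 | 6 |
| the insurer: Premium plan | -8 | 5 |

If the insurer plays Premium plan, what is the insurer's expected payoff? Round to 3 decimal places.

Take the expectation over the applicant's risk level, weighting each type's action by its prior probability.
E[Premium plan] = 1/3·(-8) + 2/3·5 = (-8/3) + 10/3 = 2/3

0.667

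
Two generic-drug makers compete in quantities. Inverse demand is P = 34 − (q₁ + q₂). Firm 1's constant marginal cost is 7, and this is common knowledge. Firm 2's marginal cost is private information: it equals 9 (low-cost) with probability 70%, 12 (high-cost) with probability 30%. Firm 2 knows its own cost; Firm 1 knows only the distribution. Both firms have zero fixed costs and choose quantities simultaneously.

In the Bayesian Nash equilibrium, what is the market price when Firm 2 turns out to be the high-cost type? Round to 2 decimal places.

18.02

Type-c best response for Firm 2: q₂(c) = (34 − c)/2 − q₁/2.
Firm 1 maximizes expected profit; its first-order condition is 34 − 2q₁ − E[q₂] − 7 = 0.
Substituting E[q₂] and solving: E[c₂] = 9.9, so q₁ = (34 − 2·7 + 9.9)/3 = 9.96667.
q₂(high-cost) = 6.01667, so P = 34 − (9.96667 + 6.01667) = 18.0167.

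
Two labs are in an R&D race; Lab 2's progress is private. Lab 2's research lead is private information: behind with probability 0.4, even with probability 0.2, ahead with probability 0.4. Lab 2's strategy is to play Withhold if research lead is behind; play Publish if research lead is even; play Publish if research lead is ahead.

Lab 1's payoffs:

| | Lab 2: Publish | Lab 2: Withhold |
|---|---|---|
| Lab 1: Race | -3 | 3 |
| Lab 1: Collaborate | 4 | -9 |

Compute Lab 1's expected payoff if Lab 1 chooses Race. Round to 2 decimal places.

-0.60

E[Race] = 0.4·3 + 0.2·(-3) + 0.4·(-3) = 1.2 + (-0.6) + (-1.2) = -0.6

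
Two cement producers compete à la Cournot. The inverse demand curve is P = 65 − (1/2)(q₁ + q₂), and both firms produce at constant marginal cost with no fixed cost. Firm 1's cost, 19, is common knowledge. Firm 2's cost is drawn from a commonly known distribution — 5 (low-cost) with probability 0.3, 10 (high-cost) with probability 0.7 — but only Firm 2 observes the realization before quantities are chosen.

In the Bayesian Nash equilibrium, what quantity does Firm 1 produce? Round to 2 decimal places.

Each type of Firm 2 best-responds to q₁; Firm 1 best-responds to the expected q₂ over Firm 2's types.
Firm 2 with cost c maximizes (65 − (1/2)(q₁+q₂) − c)·q₂, giving q₂(c) = (65 − c − (1/2)q₁).
E[c₂] = 0.3·5 + 0.7·10 = 8.5
Firm 1's FOC against E[q₂] yields q₁ = (65 − 2·19 + E[c₂])/(3/2) = (65 − 38 + 8.5)/(3/2) = 23.6667.

23.67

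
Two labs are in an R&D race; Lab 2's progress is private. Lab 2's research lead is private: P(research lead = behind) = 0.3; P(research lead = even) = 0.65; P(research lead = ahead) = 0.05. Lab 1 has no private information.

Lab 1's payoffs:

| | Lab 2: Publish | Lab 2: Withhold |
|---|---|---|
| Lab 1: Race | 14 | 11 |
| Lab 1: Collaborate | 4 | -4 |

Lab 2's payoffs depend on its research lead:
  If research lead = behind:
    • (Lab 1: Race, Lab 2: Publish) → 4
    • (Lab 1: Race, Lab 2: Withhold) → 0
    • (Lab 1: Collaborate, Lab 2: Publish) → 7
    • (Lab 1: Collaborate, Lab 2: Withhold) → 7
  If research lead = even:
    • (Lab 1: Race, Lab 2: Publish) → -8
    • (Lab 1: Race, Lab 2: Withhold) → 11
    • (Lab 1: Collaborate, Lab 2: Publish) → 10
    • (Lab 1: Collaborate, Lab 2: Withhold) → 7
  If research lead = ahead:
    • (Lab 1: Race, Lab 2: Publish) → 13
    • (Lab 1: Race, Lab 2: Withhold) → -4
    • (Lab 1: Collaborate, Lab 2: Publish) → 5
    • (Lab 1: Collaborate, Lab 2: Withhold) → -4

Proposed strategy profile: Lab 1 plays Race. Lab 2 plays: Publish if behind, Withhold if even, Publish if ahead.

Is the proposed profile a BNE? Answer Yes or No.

Yes

A profile is a BNE iff every type of every player is best-responding given beliefs about the other side.
Lab 1 plays Race: E[Race] = 0.3·(14) + 0.65·(11) + 0.05·(14) = 12.05; E[Collaborate] = -1.2. Best-responding. ✓
Lab 2 (research lead behind), facing Race: Publish gives 4, Withhold gives 0. Proposed Publish is best. ✓
Lab 2 (research lead even), facing Race: Publish gives -8, Withhold gives 11. Proposed Withhold is best. ✓
Lab 2 (research lead ahead), facing Race: Publish gives 13, Withhold gives -4. Proposed Publish is best. ✓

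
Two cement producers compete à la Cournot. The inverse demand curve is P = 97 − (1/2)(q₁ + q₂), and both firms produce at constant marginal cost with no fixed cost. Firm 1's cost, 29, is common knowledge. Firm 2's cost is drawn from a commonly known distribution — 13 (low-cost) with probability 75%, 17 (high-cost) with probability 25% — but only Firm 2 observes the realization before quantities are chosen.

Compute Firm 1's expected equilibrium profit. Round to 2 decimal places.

Each type of Firm 2 best-responds to q₁; Firm 1 best-responds to the expected q₂ over Firm 2's types.
Firm 2 with cost c maximizes (97 − (1/2)(q₁+q₂) − c)·q₂, giving q₂(c) = (97 − c − (1/2)q₁).
E[c₂] = 0.75·13 + 0.25·17 = 14
Firm 1's FOC against E[q₂] yields q₁ = (97 − 2·29 + E[c₂])/(3/2) = (97 − 58 + 14)/(3/2) = 35.3333.
E[P] = 97 − (1/2)·(q₁ + E[q₂]) = 46.6667; Firm 1's expected profit = (E[P] − 29)·q₁ = (46.6667 − 29)·35.3333 = 624.222.

624.22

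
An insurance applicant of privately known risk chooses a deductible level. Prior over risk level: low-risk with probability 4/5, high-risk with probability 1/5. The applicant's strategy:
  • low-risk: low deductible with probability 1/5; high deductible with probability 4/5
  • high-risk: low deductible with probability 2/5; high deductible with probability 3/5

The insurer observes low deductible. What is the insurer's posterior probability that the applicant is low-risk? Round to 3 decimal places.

P(low deductible) = (4/5)·(1/5) + (1/5)·(2/5) = 6/25
P(low-risk | low deductible) = ((4/5)·(1/5)) / (6/25) = (4/25) / (6/25) = 2/3

0.667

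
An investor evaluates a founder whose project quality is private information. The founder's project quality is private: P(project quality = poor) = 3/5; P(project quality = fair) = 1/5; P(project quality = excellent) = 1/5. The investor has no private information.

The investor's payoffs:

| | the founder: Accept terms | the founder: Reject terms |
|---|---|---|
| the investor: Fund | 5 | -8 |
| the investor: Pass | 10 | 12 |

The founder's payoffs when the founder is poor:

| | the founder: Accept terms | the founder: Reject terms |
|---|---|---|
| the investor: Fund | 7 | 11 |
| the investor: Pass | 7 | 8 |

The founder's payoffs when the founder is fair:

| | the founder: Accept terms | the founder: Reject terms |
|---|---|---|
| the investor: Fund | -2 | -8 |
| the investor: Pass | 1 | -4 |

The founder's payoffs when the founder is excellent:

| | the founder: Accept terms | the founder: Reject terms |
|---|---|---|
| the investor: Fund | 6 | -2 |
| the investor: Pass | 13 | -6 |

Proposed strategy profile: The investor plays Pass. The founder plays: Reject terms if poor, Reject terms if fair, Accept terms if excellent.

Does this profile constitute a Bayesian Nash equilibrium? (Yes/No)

No

The investor plays Pass: E[Pass] = 3/5·(12) + 1/5·(12) + 1/5·(10) = 58/5; E[Fund] = -27/5. Best-responding. ✓
The founder (project quality poor), facing Pass: Accept terms gives 7, Reject terms gives 8. Proposed Reject terms is best. ✓
The founder (project quality fair), facing Pass: Accept terms gives 1, Reject terms gives -4. Proposed Reject terms is not best — profitable deviation exists. ✗
The founder (project quality excellent), facing Pass: Accept terms gives 13, Reject terms gives -6. Proposed Accept terms is best. ✓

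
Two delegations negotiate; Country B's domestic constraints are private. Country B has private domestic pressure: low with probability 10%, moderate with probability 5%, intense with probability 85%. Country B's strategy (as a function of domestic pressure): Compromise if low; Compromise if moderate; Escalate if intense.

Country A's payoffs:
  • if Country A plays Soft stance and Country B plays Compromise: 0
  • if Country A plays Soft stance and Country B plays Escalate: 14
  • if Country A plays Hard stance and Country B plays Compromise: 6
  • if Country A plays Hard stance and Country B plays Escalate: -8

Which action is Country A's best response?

Soft stance

E[Soft stance] = 0.1·(0) + 0.05·(0) + 0.85·(14) = 11.9
E[Hard stance] = 0.1·(6) + 0.05·(6) + 0.85·(-8) = -5.9
Best response: Soft stance (11.9 is the largest).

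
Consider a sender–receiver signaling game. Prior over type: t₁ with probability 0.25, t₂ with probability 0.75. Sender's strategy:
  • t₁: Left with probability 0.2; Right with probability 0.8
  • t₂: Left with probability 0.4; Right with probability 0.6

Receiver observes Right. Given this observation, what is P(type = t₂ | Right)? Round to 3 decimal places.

Apply Bayes' rule using the sender's strategy as the likelihood.
P(Right) = 0.25·0.8 + 0.75·0.6 = 0.65
P(t₂ | Right) = (0.75·0.6) / 0.65 = 0.45 / 0.65 = 0.692308

0.692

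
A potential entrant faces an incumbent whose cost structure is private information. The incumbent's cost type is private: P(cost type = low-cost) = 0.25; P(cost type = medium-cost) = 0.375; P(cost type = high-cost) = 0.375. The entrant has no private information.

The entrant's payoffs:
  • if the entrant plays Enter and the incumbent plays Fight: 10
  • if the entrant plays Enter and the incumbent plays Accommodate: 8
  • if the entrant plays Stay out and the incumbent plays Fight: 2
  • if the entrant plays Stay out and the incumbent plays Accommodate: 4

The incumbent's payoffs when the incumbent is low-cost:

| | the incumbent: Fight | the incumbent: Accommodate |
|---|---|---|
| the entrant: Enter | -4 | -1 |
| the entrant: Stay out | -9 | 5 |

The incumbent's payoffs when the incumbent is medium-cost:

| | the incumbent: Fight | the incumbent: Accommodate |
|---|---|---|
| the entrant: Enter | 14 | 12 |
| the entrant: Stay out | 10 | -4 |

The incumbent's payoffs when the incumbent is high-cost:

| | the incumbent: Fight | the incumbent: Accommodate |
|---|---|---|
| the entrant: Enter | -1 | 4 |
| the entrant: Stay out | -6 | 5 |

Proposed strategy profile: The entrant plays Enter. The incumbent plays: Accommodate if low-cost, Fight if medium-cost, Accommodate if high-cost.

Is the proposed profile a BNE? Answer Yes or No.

The entrant plays Enter: E[Enter] = 0.25·(8) + 0.375·(10) + 0.375·(8) = 8.75; E[Stay out] = 3.25. Best-responding. ✓
The incumbent (cost type low-cost), facing Enter: Fight gives -4, Accommodate gives -1. Proposed Accommodate is best. ✓
The incumbent (cost type medium-cost), facing Enter: Fight gives 14, Accommodate gives 12. Proposed Fight is best. ✓
The incumbent (cost type high-cost), facing Enter: Fight gives -1, Accommodate gives 4. Proposed Accommodate is best. ✓

Yes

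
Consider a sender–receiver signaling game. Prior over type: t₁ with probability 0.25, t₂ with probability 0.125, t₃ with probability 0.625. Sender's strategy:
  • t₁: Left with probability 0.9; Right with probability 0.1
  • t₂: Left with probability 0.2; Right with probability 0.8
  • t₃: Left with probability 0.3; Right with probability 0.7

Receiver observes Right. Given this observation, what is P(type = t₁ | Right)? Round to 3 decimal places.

P(Right) = 0.25·0.1 + 0.125·0.8 + 0.625·0.7 = 0.5625
P(t₁ | Right) = (0.25·0.1) / 0.5625 = 0.025 / 0.5625 = 0.0444444

0.044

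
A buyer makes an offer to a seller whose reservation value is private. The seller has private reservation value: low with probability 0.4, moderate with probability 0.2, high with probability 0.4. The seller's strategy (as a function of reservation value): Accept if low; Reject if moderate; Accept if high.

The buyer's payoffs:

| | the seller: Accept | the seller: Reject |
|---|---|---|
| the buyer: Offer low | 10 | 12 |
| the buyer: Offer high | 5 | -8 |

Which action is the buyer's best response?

Compute the buyer's expected payoff for each action, taking the expectation over the seller's type.
E[Offer low] = 0.4·(10) + 0.2·(12) + 0.4·(10) = 10.4
E[Offer high] = 0.4·(5) + 0.2·(-8) + 0.4·(5) = 2.4
Best response: Offer low (10.4 is the largest).

Offer low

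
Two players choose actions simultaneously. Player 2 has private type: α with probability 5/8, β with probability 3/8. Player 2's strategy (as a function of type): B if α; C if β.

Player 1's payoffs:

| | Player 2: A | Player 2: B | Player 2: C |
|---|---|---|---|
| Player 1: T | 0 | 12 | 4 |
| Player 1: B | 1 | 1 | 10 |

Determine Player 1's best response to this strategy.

T

Compute Player 1's expected payoff for each action, taking the expectation over Player 2's type.
E[T] = 5/8·(12) + 3/8·(4) = 9
E[B] = 5/8·(1) + 3/8·(10) = 35/8
Best response: T (9 is the largest).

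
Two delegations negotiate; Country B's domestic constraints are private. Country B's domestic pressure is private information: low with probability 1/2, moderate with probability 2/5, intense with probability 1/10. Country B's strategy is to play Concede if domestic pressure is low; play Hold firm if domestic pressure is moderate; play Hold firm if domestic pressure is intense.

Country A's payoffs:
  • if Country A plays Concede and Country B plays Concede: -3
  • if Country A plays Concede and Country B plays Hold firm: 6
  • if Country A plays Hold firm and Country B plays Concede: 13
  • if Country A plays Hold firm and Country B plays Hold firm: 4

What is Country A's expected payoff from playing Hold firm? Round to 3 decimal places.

8.500

Take the expectation over Country B's domestic pressure, weighting each type's action by its prior probability.
E[Hold firm] = 1/2·13 + 2/5·4 + 1/10·4 = 13/2 + 8/5 + 2/5 = 17/2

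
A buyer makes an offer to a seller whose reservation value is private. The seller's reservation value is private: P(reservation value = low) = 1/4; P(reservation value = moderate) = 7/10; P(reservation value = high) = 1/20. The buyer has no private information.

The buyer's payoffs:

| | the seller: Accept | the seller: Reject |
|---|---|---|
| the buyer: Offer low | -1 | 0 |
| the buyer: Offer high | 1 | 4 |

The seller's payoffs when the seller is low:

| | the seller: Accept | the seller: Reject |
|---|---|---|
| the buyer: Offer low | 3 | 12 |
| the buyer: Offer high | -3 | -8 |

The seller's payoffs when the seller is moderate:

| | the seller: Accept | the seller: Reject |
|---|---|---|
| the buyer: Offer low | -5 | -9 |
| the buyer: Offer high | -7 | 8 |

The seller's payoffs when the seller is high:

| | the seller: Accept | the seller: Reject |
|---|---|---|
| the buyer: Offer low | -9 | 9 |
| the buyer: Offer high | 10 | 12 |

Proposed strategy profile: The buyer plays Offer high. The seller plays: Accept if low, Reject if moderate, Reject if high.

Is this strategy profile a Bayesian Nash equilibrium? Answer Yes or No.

Yes

The buyer plays Offer high: E[Offer high] = 1/4·(1) + 7/10·(4) + 1/20·(4) = 13/4; E[Offer low] = -1/4. Best-responding. ✓
The seller (reservation value low), facing Offer high: Accept gives -3, Reject gives -8. Proposed Accept is best. ✓
The seller (reservation value moderate), facing Offer high: Accept gives -7, Reject gives 8. Proposed Reject is best. ✓
The seller (reservation value high), facing Offer high: Accept gives 10, Reject gives 12. Proposed Reject is best. ✓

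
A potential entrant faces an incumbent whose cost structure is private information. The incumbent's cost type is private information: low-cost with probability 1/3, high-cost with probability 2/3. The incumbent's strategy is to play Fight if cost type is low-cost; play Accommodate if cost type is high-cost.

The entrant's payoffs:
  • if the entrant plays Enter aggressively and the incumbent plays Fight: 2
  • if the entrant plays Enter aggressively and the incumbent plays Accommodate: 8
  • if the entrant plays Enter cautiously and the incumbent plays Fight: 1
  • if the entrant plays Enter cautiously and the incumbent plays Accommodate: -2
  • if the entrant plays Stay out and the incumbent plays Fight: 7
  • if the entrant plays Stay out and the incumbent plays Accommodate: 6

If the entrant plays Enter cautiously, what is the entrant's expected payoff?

E[Enter cautiously] = 1/3·1 + 2/3·(-2) = 1/3 + (-4/3) = -1

-1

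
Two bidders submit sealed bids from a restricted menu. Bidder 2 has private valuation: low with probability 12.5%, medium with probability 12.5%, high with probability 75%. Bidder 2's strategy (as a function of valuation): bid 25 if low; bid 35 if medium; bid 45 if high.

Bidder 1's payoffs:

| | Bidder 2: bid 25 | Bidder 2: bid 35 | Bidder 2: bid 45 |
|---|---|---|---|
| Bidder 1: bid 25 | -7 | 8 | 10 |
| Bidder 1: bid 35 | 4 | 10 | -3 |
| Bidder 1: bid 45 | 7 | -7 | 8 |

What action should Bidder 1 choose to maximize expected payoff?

bid 25

E[bid 25] = 0.125·(-7) + 0.125·(8) + 0.75·(10) = 7.625
E[bid 35] = 0.125·(4) + 0.125·(10) + 0.75·(-3) = -0.5
E[bid 45] = 0.125·(7) + 0.125·(-7) + 0.75·(8) = 6
Best response: bid 25 (7.625 is the largest).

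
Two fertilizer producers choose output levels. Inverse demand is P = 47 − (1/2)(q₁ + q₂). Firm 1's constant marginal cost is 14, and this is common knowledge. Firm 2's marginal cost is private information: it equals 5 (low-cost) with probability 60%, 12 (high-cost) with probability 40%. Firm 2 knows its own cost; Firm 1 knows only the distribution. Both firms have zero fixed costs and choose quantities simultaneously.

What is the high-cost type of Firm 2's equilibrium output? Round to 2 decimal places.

26.07

Each type of Firm 2 best-responds to q₁; Firm 1 best-responds to the expected q₂ over Firm 2's types.
Firm 2 with cost c maximizes (47 − (1/2)(q₁+q₂) − c)·q₂, giving q₂(c) = (47 − c − (1/2)q₁).
E[c₂] = 0.6·5 + 0.4·12 = 7.8
Firm 1's FOC against E[q₂] yields q₁ = (47 − 2·14 + E[c₂])/(3/2) = (47 − 28 + 7.8)/(3/2) = 17.8667.
q₂(high-cost) = (47 − 12 − (1/2)·17.8667) = 26.0667.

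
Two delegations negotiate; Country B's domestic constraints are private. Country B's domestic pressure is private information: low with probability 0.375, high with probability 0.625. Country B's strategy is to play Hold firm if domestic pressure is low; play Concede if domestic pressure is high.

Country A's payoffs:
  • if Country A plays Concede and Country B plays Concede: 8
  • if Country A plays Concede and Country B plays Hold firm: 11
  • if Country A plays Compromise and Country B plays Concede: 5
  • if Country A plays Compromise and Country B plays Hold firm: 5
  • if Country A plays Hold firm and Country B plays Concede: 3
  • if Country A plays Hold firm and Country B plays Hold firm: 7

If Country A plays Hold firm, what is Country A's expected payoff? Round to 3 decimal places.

4.500

Take the expectation over Country B's domestic pressure, weighting each type's action by its prior probability.
E[Hold firm] = 0.375·7 + 0.625·3 = 2.625 + 1.875 = 4.5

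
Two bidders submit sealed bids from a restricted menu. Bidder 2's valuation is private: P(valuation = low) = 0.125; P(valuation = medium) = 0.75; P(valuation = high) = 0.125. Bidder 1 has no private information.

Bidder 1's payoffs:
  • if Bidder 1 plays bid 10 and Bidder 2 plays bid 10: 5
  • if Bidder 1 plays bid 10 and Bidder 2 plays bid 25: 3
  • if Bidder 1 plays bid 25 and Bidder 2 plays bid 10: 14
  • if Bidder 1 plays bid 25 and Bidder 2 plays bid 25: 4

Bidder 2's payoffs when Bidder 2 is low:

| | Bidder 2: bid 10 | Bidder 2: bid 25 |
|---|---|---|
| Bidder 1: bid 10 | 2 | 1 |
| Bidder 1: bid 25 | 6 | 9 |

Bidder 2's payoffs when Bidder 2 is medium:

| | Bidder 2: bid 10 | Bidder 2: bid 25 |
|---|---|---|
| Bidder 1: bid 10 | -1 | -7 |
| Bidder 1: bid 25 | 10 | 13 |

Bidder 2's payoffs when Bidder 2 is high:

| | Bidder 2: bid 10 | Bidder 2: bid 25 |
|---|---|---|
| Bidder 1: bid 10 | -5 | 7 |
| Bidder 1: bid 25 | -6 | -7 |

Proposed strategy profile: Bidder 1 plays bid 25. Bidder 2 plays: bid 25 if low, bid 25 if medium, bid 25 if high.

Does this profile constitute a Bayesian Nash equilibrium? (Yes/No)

No

Bidder 1 plays bid 25: E[bid 25] = 0.125·(4) + 0.75·(4) + 0.125·(4) = 4; E[bid 10] = 3. Best-responding. ✓
Bidder 2 (valuation low), facing bid 25: bid 10 gives 6, bid 25 gives 9. Proposed bid 25 is best. ✓
Bidder 2 (valuation medium), facing bid 25: bid 10 gives 10, bid 25 gives 13. Proposed bid 25 is best. ✓
Bidder 2 (valuation high), facing bid 25: bid 10 gives -6, bid 25 gives -7. Proposed bid 25 is not best — profitable deviation exists. ✗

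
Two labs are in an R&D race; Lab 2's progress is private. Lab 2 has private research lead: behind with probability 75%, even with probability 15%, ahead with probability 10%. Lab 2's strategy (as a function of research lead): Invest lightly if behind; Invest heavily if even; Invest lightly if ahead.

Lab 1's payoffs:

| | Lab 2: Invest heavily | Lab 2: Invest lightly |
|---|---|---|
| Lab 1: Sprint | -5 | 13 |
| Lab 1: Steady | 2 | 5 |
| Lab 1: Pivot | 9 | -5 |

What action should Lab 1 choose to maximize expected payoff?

Sprint

E[Sprint] = 0.75·(13) + 0.15·(-5) + 0.1·(13) = 10.3
E[Steady] = 0.75·(5) + 0.15·(2) + 0.1·(5) = 4.55
E[Pivot] = 0.75·(-5) + 0.15·(9) + 0.1·(-5) = -2.9
Best response: Sprint (10.3 is the largest).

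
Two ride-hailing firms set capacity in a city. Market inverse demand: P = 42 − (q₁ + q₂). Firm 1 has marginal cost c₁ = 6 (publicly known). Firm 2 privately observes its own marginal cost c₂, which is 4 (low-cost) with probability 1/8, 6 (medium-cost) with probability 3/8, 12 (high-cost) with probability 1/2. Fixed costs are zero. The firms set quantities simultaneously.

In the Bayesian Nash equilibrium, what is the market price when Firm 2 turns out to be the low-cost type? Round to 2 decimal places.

16.54

Firm 2 with cost c maximizes (42 − (q₁+q₂) − c)·q₂, giving q₂(c) = (42 − c − q₁)/2.
E[c₂] = 1/8·4 + 3/8·6 + 1/2·12 = 8.75
Firm 1's FOC against E[q₂] yields q₁ = (42 − 2·6 + E[c₂])/3 = (42 − 12 + 8.75)/3 = 12.9167.
q₂(low-cost) = 12.5417, so P = 42 − (12.9167 + 12.5417) = 16.5417.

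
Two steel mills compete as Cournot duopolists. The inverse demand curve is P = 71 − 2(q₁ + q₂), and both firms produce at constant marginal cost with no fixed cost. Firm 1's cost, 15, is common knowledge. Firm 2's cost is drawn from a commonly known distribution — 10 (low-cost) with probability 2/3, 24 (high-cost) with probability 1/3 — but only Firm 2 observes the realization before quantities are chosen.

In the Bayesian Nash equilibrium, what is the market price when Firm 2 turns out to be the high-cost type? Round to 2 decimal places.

Each type of Firm 2 best-responds to q₁; Firm 1 best-responds to the expected q₂ over Firm 2's types.
Firm 2 with cost c maximizes (71 − 2(q₁+q₂) − c)·q₂, giving q₂(c) = (71 − c − 2q₁)/4.
E[c₂] = 2/3·10 + 1/3·24 = 14.6667
Firm 1's FOC against E[q₂] yields q₁ = (71 − 2·15 + E[c₂])/6 = (71 − 30 + 14.6667)/6 = 9.27778.
q₂(high-cost) = 7.11111, so P = 71 − 2·(9.27778 + 7.11111) = 38.2222.

38.22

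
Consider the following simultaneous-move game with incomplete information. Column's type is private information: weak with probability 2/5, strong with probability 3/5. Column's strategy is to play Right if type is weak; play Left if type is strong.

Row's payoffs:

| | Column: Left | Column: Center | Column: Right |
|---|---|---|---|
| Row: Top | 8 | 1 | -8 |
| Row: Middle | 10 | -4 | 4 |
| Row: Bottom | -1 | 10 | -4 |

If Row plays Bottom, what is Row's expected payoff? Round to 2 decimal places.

-2.20

E[Bottom] = 2/5·(-4) + 3/5·(-1) = (-8/5) + (-3/5) = -11/5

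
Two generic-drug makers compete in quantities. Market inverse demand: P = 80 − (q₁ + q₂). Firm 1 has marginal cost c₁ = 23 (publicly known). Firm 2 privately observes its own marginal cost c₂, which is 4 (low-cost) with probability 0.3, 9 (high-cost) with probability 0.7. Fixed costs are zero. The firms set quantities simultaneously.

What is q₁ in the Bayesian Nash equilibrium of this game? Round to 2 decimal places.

13.83

Type-c best response for Firm 2: q₂(c) = (80 − c)/2 − q₁/2.
Firm 1 maximizes expected profit; its first-order condition is 80 − 2q₁ − E[q₂] − 23 = 0.
Substituting E[q₂] and solving: E[c₂] = 7.5, so q₁ = (80 − 2·23 + 7.5)/3 = 13.8333.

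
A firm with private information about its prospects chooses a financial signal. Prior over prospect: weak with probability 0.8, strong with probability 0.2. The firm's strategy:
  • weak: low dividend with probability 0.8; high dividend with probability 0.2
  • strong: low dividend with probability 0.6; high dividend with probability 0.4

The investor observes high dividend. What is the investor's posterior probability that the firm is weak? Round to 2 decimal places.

P(high dividend) = 0.8·0.2 + 0.2·0.4 = 0.24
P(weak | high dividend) = (0.8·0.2) / 0.24 = 0.16 / 0.24 = 0.666667

0.67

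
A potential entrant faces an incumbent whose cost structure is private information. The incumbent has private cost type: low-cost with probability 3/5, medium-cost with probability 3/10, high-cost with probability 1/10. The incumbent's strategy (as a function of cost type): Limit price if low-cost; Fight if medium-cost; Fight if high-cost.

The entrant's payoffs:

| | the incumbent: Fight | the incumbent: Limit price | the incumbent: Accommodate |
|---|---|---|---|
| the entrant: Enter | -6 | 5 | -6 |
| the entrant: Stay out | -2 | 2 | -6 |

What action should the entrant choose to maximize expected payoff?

E[Enter] = 3/5·(5) + 3/10·(-6) + 1/10·(-6) = 3/5
E[Stay out] = 3/5·(2) + 3/10·(-2) + 1/10·(-2) = 2/5
Best response: Enter (3/5 is the largest).

Enter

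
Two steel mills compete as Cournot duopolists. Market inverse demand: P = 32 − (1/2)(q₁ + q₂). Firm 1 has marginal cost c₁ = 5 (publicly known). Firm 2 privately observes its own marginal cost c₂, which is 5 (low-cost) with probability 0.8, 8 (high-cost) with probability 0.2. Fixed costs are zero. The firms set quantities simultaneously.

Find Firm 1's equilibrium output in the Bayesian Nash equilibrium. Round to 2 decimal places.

18.40

Type-c best response for Firm 2: q₂(c) = (32 − c) − q₁/2.
Firm 1 maximizes expected profit; its first-order condition is 32 − q₁ − (1/2)E[q₂] − 5 = 0.
Substituting E[q₂] and solving: E[c₂] = 5.6, so q₁ = (32 − 2·5 + 5.6)/(3/2) = 18.4.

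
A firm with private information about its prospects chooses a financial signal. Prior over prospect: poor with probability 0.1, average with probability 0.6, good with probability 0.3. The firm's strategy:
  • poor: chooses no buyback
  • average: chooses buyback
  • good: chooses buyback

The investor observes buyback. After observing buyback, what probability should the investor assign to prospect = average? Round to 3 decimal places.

P(buyback) = 0.1·0 + 0.6·1 + 0.3·1 = 0.9
P(average | buyback) = (0.6·1) / 0.9 = 0.6 / 0.9 = 0.666667

0.667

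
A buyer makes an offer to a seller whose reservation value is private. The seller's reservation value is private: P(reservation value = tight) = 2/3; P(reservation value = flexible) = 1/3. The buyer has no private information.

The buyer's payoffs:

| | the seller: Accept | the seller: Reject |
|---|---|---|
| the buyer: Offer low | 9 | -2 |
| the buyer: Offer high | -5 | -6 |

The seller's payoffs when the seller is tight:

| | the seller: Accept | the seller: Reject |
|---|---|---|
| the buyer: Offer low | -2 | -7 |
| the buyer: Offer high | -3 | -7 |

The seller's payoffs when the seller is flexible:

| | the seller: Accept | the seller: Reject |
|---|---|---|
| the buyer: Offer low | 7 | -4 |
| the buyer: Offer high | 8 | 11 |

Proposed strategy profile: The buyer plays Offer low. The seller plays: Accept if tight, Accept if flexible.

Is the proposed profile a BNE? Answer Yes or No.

A profile is a BNE iff every type of every player is best-responding given beliefs about the other side.
The buyer plays Offer low: E[Offer low] = 2/3·(9) + 1/3·(9) = 9; E[Offer high] = -5. Best-responding. ✓
The seller (reservation value tight), facing Offer low: Accept gives -2, Reject gives -7. Proposed Accept is best. ✓
The seller (reservation value flexible), facing Offer low: Accept gives 7, Reject gives -4. Proposed Accept is best. ✓

Yes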